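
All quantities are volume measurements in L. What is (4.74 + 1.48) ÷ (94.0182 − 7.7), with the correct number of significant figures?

0.0721

4.74 + 1.48 = 6.22, limited to 2 d.p. → 3 s.f.; 94.0182 − 7.7 = 86.3182, limited to 1 d.p. → 3 s.f.
Carrying full precision, 6.22 ÷ 86.3182 = 0.0720589632314…; keep min(3, 3) = 3 s.f.
Rounded to 3 significant figures: 0.0721.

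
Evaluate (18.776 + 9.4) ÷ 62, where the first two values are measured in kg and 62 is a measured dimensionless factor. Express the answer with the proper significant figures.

0.45 kg

18.776 kg + 9.4 kg = 28.176 kg; the sum is limited to 1 decimal place (3 s.f.).
Carrying full precision, 28.176 ÷ 62 = 0.454451612903… kg; 62 has 2 s.f., so the result keeps min(3, 2) = 2 s.f.
Rounded to 2 significant figures: 0.45 kg.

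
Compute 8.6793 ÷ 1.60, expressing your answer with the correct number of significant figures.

5.42

8.6793 ÷ 1.60 = 5.4245625
Multiplication/division keeps the fewest significant figures: 8.6793 → 5 s.f., 1.60 → 3 s.f.; limit is 3.
Rounded to 3 significant figures: 5.42.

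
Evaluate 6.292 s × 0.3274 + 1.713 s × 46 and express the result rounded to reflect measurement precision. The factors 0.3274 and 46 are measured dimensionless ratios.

6.292 × 0.3274 = 2.0600008 → 2.060 s (4 s.f., last digit at the 10^-3 place).
1.713 × 46 = 78.798 → 79 s (2 s.f., last digit at the 10^0 place).
Sum: 80.8580008 s; keep the coarser place, 10^0.
Result: 81 s.

81 s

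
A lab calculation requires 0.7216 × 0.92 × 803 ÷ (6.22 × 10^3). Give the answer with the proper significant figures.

0.086

0.7216 × 0.92 × 803 ÷ (6.22 × 10^3) = 0.0857056617363…
Multiplication/division keeps the fewest significant figures: 0.7216 → 4 s.f., 0.92 → 2 s.f., 803 → 3 s.f., 6.22 × 10^3 → 3 s.f.; limit is 2.
Rounded to 2 significant figures: 0.086.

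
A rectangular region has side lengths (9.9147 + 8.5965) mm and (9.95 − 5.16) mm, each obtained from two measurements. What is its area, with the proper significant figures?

88.7 mm²

9.9147 + 8.5965 = 18.5112, limited to 4 d.p. → 6 s.f.; 9.95 − 5.16 = 4.79, limited to 2 d.p. → 3 s.f.
Carrying full precision, 18.5112 × 4.79 = 88.668648; keep min(6, 3) = 3 s.f.
Rounded to 3 significant figures: 88.7 mm².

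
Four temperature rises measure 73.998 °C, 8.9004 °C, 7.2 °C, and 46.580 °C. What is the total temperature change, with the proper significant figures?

136.7 °C

73.998 °C + 8.9004 °C + 7.2 °C + 46.580 °C = 136.6784 °C.
Addition/subtraction keeps the fewest decimal places: 73.998 → 3 decimal places, 8.9004 → 4 decimal places, 7.2 → 1 decimal place, 46.580 → 3 decimal places; limit is 1.
Rounded to 1 decimal place: 136.7 °C.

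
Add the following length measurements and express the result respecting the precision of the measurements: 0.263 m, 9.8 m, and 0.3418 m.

10.4 m

0.263 m + 9.8 m + 0.3418 m = 10.4048 m.
Addition/subtraction keeps the fewest decimal places: 0.263 → 3 decimal places, 9.8 → 1 decimal place, 0.3418 → 4 decimal places; limit is 1.
Rounded to 1 decimal place: 10.4 m.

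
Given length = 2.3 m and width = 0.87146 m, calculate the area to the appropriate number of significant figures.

2.0 m²

area = 2.3 m × 0.87146 m = 2.004358 m².
2.3 has 2 significant figures; 0.87146 has 5.
Division/multiplication keeps the fewest: 2 significant figures.
Rounded: 2.0 m².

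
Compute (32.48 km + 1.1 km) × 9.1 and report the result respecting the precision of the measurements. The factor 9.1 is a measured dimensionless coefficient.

3.1 × 10^2 km

32.48 km + 1.1 km = 33.58 km; the sum is limited to 1 decimal place (3 s.f.).
Carrying full precision, 33.58 × 9.1 = 305.578 km; 9.1 has 2 s.f., so the result keeps min(3, 2) = 2 s.f.
Rounded to 2 significant figures: 3.1 × 10^2 km.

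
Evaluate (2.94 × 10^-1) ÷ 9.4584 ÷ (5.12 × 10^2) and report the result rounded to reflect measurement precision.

(2.94 × 10^-1) ÷ 9.4584 ÷ (5.12 × 10^2) = 0.0000607099245115…
Multiplication/division keeps the fewest significant figures: 2.94 × 10^-1 → 3 s.f., 9.4584 → 5 s.f., 5.12 × 10^2 → 3 s.f.; limit is 3.
Rounded to 3 significant figures: 6.07 × 10^-5.

6.07 × 10^-5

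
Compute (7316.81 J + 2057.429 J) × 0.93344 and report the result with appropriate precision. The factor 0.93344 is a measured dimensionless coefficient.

7316.81 J + 2057.429 J = 9374.239 J; the sum is limited to 2 decimal places (6 s.f.).
Carrying full precision, 9374.239 × 0.93344 = 8750.28965216 J; 0.93344 has 5 s.f., so the result keeps min(6, 5) = 5 s.f.
Rounded to 5 significant figures: 8750.3 J.

8750.3 J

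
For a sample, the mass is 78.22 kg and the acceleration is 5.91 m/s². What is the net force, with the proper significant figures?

net force = 78.22 kg × 5.91 m/s² = 462.2802 N.
78.22 has 4 significant figures; 5.91 has 3.
Division/multiplication keeps the fewest: 3 significant figures.
Rounded: 462 N.

462 N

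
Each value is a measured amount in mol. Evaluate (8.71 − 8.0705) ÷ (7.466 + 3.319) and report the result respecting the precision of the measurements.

0.059

8.71 − 8.0705 = 0.6395, limited to 2 d.p. → 2 s.f.; 7.466 + 3.319 = 10.785, limited to 3 d.p. → 5 s.f.
Carrying full precision, 0.6395 ÷ 10.785 = 0.0592953175707…; keep min(2, 5) = 2 s.f.
Rounded to 2 significant figures: 0.059.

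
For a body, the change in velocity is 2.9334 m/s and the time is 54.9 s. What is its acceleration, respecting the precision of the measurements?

0.0534 m/s²

acceleration = 2.9334 m/s ÷ 54.9 s = 0.0534316939891… m/s².
2.9334 has 5 significant figures; 54.9 has 3.
Division/multiplication keeps the fewest: 3 significant figures.
Rounded: 0.0534 m/s².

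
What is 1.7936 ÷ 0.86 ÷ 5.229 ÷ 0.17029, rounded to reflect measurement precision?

2.3

1.7936 ÷ 0.86 ÷ 5.229 ÷ 0.17029 = 2.34217508424…
Multiplication/division keeps the fewest significant figures: 1.7936 → 5 s.f., 0.86 → 2 s.f., 5.229 → 4 s.f., 0.17029 → 5 s.f.; limit is 2.
Rounded to 2 significant figures: 2.3.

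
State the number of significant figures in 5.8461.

5.8461: every digit is nonzero and significant.

5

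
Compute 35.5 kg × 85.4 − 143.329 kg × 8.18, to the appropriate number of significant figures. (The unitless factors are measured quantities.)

35.5 × 85.4 = 3031.7 → 3.03 × 10³ kg (3 s.f., last digit at the 10^1 place).
143.329 × 8.18 = 1172.43122 → 1.17 × 10³ kg (3 s.f., last digit at the 10^1 place).
Difference: 1859.26878 kg; keep the coarser place, 10^1.
Result: 1.86 × 10³ kg.

1.86 × 10³ kg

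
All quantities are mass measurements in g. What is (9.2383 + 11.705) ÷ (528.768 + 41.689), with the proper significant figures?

9.2383 + 11.705 = 20.9433, limited to 3 d.p. → 5 s.f.; 528.768 + 41.689 = 570.457, limited to 3 d.p. → 6 s.f.
Carrying full precision, 20.9433 ÷ 570.457 = 0.0367131966125…; keep min(5, 6) = 5 s.f.
Rounded to 5 significant figures: 3.6713 × 10⁻².

3.6713 × 10⁻²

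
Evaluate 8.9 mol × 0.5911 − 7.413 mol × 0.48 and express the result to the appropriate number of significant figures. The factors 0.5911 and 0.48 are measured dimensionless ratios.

1.7 mol

8.9 × 0.5911 = 5.26079 → 5.3 mol (2 s.f., last digit at the 10^-1 place).
7.413 × 0.48 = 3.55824 → 3.6 mol (2 s.f., last digit at the 10^-1 place).
Difference: 1.70255 mol; keep the coarser place, 10^-1.
Result: 1.7 mol.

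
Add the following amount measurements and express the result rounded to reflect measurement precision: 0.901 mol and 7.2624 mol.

0.901 mol + 7.2624 mol = 8.1634 mol.
Addition/subtraction keeps the fewest decimal places: 0.901 → 3 decimal places, 7.2624 → 4 decimal places; limit is 3.
Rounded to 3 decimal places: 8.163 mol.

8.163 mol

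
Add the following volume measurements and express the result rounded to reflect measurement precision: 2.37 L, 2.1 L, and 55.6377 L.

60.1 L

2.37 L + 2.1 L + 55.6377 L = 60.1077 L.
Addition/subtraction keeps the fewest decimal places: 2.37 → 2 decimal places, 2.1 → 1 decimal place, 55.6377 → 4 decimal places; limit is 1.
Rounded to 1 decimal place: 60.1 L.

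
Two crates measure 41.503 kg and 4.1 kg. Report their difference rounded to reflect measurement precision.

37.4 kg

41.503 kg − 4.1 kg = 37.403 kg.
Addition/subtraction keeps the fewest decimal places: 41.503 → 3 decimal places, 4.1 → 1 decimal place; limit is 1.
Rounded to 1 decimal place: 37.4 kg.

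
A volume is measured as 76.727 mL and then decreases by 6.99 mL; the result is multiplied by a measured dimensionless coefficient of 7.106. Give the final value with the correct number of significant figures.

495.6 mL

76.727 mL − 6.99 mL = 69.737 mL; the difference is limited to 2 decimal places (4 s.f.).
Carrying full precision, 69.737 × 7.106 = 495.551122 mL; 7.106 has 4 s.f., so the result keeps min(4, 4) = 4 s.f.
Rounded to 4 significant figures: 495.6 mL.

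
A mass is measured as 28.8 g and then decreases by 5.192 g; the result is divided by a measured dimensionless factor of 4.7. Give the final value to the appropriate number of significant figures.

5.0 g

28.8 g − 5.192 g = 23.608 g; the difference is limited to 1 decimal place (3 s.f.).
Carrying full precision, 23.608 ÷ 4.7 = 5.0229787234… g; 4.7 has 2 s.f., so the result keeps min(3, 2) = 2 s.f.
Rounded to 2 significant figures: 5.0 g.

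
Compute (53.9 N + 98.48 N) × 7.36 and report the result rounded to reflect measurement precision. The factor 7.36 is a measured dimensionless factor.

53.9 N + 98.48 N = 152.38 N; the sum is limited to 1 decimal place (4 s.f.).
Carrying full precision, 152.38 × 7.36 = 1121.5168 N; 7.36 has 3 s.f., so the result keeps min(4, 3) = 3 s.f.
Rounded to 3 significant figures: 1.12 × 10^3 N.

1.12 × 10^3 N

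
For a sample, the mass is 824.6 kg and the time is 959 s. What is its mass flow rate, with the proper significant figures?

mass flow rate = 824.6 kg ÷ 959 s = 0.859854014599… kg/s.
824.6 has 4 significant figures; 959 has 3.
Division/multiplication keeps the fewest: 3 significant figures.
Rounded: 0.860 kg/s.

0.860 kg/s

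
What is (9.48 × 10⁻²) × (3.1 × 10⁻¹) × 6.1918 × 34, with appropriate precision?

(9.48 × 10⁻²) × (3.1 × 10⁻¹) × 6.1918 × 34 = 6.1867970256
Multiplication/division keeps the fewest significant figures: 9.48 × 10⁻² → 3 s.f., 3.1 × 10⁻¹ → 2 s.f., 6.1918 → 5 s.f., 34 → 2 s.f.; limit is 2.
Rounded to 2 significant figures: 6.2.

6.2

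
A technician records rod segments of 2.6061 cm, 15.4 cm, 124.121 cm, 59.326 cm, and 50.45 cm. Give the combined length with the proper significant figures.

2.6061 cm + 15.4 cm + 124.121 cm + 59.326 cm + 50.45 cm = 251.9031 cm.
Addition/subtraction keeps the fewest decimal places: 2.6061 → 4 decimal places, 15.4 → 1 decimal place, 124.121 → 3 decimal places, 59.326 → 3 decimal places, 50.45 → 2 decimal places; limit is 1.
Rounded to 1 decimal place: 251.9 cm.

251.9 cm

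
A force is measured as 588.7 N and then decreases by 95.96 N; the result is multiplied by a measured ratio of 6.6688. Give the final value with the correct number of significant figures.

3286 N

588.7 N − 95.96 N = 492.74 N; the difference is limited to 1 decimal place (4 s.f.).
Carrying full precision, 492.74 × 6.6688 = 3285.984512 N; 6.6688 has 5 s.f., so the result keeps min(4, 5) = 4 s.f.
Rounded to 4 significant figures: 3286 N.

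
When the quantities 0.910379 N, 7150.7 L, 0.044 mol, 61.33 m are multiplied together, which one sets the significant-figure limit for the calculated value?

0.910379 N → 6 s.f.; 7150.7 L → 5 s.f.; 0.044 mol → 2 s.f.; 61.33 m → 4 s.f.
The fewest is 2 significant figures, from 0.044 mol.

0.044 mol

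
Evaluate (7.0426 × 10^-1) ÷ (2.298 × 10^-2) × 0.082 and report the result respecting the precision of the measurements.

2.5

(7.0426 × 10^-1) ÷ (2.298 × 10^-2) × 0.082 = 2.51302523934…
Multiplication/division keeps the fewest significant figures: 7.0426 × 10^-1 → 5 s.f., 2.298 × 10^-2 → 4 s.f., 0.082 → 2 s.f.; limit is 2.
Rounded to 2 significant figures: 2.5.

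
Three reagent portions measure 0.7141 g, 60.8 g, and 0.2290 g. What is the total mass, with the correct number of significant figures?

61.7 g

0.7141 g + 60.8 g + 0.2290 g = 61.7431 g.
Addition/subtraction keeps the fewest decimal places: 0.7141 → 4 decimal places, 60.8 → 1 decimal place, 0.2290 → 4 decimal places; limit is 1.
Rounded to 1 decimal place: 61.7 g.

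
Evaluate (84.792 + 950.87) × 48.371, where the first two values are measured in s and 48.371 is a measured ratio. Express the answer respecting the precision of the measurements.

5.0096 × 10^4 s

84.792 s + 950.87 s = 1035.662 s; the sum is limited to 2 decimal places (6 s.f.).
Carrying full precision, 1035.662 × 48.371 = 50096.006602 s; 48.371 has 5 s.f., so the result keeps min(6, 5) = 5 s.f.
Rounded to 5 significant figures: 5.0096 × 10^4 s.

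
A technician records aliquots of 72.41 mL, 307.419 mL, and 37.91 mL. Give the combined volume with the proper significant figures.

417.74 mL

72.41 mL + 307.419 mL + 37.91 mL = 417.739 mL.
Addition/subtraction keeps the fewest decimal places: 72.41 → 2 decimal places, 307.419 → 3 decimal places, 37.91 → 2 decimal places; limit is 2.
Rounded to 2 decimal places: 417.74 mL.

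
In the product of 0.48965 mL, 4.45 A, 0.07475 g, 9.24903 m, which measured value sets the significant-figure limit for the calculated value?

4.45 A

0.48965 mL → 5 s.f.; 4.45 A → 3 s.f.; 0.07475 g → 4 s.f.; 9.24903 m → 6 s.f.
The fewest is 3 significant figures, from 4.45 A.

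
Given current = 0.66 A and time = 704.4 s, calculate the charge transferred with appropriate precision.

charge transferred = 0.66 A × 704.4 s = 464.904 C.
0.66 has 2 significant figures; 704.4 has 4.
Division/multiplication keeps the fewest: 2 significant figures.
Rounded: 4.6 × 10^2 C.

4.6 × 10^2 C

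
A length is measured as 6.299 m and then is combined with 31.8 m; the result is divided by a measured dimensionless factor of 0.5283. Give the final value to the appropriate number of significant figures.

6.299 m + 31.8 m = 38.099 m; the sum is limited to 1 decimal place (3 s.f.).
Carrying full precision, 38.099 ÷ 0.5283 = 72.1162218436… m; 0.5283 has 4 s.f., so the result keeps min(3, 4) = 3 s.f.
Rounded to 3 significant figures: 72.1 m.

72.1 m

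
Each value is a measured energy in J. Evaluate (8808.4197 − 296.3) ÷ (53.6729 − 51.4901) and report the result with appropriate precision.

3899.6

8808.4197 − 296.3 = 8512.1197, limited to 1 d.p. → 5 s.f.; 53.6729 − 51.4901 = 2.1828, limited to 4 d.p. → 5 s.f.
Carrying full precision, 8512.1197 ÷ 2.1828 = 3899.63336082…; keep min(5, 5) = 5 s.f.
Rounded to 5 significant figures: 3899.6.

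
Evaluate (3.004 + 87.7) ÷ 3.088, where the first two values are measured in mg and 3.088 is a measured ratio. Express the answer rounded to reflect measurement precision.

3.004 mg + 87.7 mg = 90.704 mg; the sum is limited to 1 decimal place (3 s.f.).
Carrying full precision, 90.704 ÷ 3.088 = 29.3730569948… mg; 3.088 has 4 s.f., so the result keeps min(3, 4) = 3 s.f.
Rounded to 3 significant figures: 29.4 mg.

29.4 mg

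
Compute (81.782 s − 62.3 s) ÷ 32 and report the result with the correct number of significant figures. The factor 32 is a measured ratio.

81.782 s − 62.3 s = 19.482 s; the difference is limited to 1 decimal place (3 s.f.).
Carrying full precision, 19.482 ÷ 32 = 0.6088125 s; 32 has 2 s.f., so the result keeps min(3, 2) = 2 s.f.
Rounded to 2 significant figures: 0.61 s.

0.61 s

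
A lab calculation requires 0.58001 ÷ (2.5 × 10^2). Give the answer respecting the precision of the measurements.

0.0023

0.58001 ÷ (2.5 × 10^2) = 0.00232004
Multiplication/division keeps the fewest significant figures: 0.58001 → 5 s.f., 2.5 × 10^2 → 2 s.f.; limit is 2.
Rounded to 2 significant figures: 0.0023.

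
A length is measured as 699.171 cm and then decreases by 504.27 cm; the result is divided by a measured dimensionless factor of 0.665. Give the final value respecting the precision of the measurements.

293 cm

699.171 cm − 504.27 cm = 194.901 cm; the difference is limited to 2 decimal places (5 s.f.).
Carrying full precision, 194.901 ÷ 0.665 = 293.084210526… cm; 0.665 has 3 s.f., so the result keeps min(5, 3) = 3 s.f.
Rounded to 3 significant figures: 293 cm.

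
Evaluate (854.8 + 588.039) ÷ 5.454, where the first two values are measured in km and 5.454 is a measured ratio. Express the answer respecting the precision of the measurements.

854.8 km + 588.039 km = 1442.839 km; the sum is limited to 1 decimal place (5 s.f.).
Carrying full precision, 1442.839 ÷ 5.454 = 264.546938027… km; 5.454 has 4 s.f., so the result keeps min(5, 4) = 4 s.f.
Rounded to 4 significant figures: 2.645 × 10^2 km.

2.645 × 10^2 km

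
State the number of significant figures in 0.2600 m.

0.2600: leading zeros are not significant; trailing zeros after a decimal point are significant.

4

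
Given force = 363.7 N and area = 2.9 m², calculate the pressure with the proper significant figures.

1.3 × 10² Pa

pressure = 363.7 N ÷ 2.9 m² = 125.413793103… Pa.
363.7 has 4 significant figures; 2.9 has 2.
Division/multiplication keeps the fewest: 2 significant figures.
Rounded: 1.3 × 10² Pa.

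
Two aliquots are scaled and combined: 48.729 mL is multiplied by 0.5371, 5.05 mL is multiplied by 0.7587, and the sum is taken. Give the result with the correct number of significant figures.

30.00 mL

48.729 × 0.5371 = 26.1723459 → 26.17 mL (4 s.f., last digit at the 10^-2 place).
5.05 × 0.7587 = 3.831435 → 3.83 mL (3 s.f., last digit at the 10^-2 place).
Sum: 30.0037809 mL; keep the coarser place, 10^-2.
Result: 30.00 mL.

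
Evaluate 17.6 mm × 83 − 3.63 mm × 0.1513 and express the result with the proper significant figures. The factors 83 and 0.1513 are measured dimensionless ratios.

17.6 × 83 = 1460.8 → 1.5 × 10^3 mm (2 s.f., last digit at the 10^2 place).
3.63 × 0.1513 = 0.549219 → 5.49 × 10^-1 mm (3 s.f., last digit at the 10^-3 place).
Difference: 1460.250781 mm; keep the coarser place, 10^2.
Result: 1.5 × 10^3 mm.

1.5 × 10^3 mm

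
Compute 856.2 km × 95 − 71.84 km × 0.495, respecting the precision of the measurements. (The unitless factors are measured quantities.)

8.1 × 10^4 km

856.2 × 95 = 81339 → 8.1 × 10^4 km (2 s.f., last digit at the 10^3 place).
71.84 × 0.495 = 35.5608 → 35.6 km (3 s.f., last digit at the 10^-1 place).
Difference: 81303.4392 km; keep the coarser place, 10^3.
Result: 8.1 × 10^4 km.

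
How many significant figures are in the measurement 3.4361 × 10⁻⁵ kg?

3.4361 × 10⁻⁵: in scientific notation every digit of the coefficient is significant.

5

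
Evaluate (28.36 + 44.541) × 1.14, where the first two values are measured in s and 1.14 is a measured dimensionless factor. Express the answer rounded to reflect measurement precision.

28.36 s + 44.541 s = 72.901 s; the sum is limited to 2 decimal places (4 s.f.).
Carrying full precision, 72.901 × 1.14 = 83.10714 s; 1.14 has 3 s.f., so the result keeps min(4, 3) = 3 s.f.
Rounded to 3 significant figures: 83.1 s.

83.1 s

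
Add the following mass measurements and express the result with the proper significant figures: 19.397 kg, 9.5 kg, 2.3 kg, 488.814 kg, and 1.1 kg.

521.1 kg

19.397 kg + 9.5 kg + 2.3 kg + 488.814 kg + 1.1 kg = 521.111 kg.
Addition/subtraction keeps the fewest decimal places: 19.397 → 3 decimal places, 9.5 → 1 decimal place, 2.3 → 1 decimal place, 488.814 → 3 decimal places, 1.1 → 1 decimal place; limit is 1.
Rounded to 1 decimal place: 521.1 kg.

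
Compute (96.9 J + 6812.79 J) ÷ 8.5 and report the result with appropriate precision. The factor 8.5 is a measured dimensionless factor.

8.1 × 10^2 J

96.9 J + 6812.79 J = 6909.69 J; the sum is limited to 1 decimal place (5 s.f.).
Carrying full precision, 6909.69 ÷ 8.5 = 812.904705882… J; 8.5 has 2 s.f., so the result keeps min(5, 2) = 2 s.f.
Rounded to 2 significant figures: 8.1 × 10^2 J.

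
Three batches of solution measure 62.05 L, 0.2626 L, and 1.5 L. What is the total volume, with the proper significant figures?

62.05 L + 0.2626 L + 1.5 L = 63.8126 L.
Addition/subtraction keeps the fewest decimal places: 62.05 → 2 decimal places, 0.2626 → 4 decimal places, 1.5 → 1 decimal place; limit is 1.
Rounded to 1 decimal place: 63.8 L.

63.8 L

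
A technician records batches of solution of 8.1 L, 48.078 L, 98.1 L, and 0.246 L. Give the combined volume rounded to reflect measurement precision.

154.5 L

8.1 L + 48.078 L + 98.1 L + 0.246 L = 154.524 L.
Addition/subtraction keeps the fewest decimal places: 8.1 → 1 decimal place, 48.078 → 3 decimal places, 98.1 → 1 decimal place, 0.246 → 3 decimal places; limit is 1.
Rounded to 1 decimal place: 154.5 L.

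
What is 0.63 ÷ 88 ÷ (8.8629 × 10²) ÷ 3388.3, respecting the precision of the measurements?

0.63 ÷ 88 ÷ (8.8629 × 10²) ÷ 3388.3 = 2.38396663182 × 10^-9…
Multiplication/division keeps the fewest significant figures: 0.63 → 2 s.f., 88 → 2 s.f., 8.8629 × 10² → 5 s.f., 3388.3 → 5 s.f.; limit is 2.
Rounded to 2 significant figures: 2.4 × 10⁻⁹.

2.4 × 10⁻⁹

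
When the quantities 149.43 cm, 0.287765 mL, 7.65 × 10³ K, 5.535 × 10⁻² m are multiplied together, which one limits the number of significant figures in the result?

149.43 cm → 5 s.f.; 0.287765 mL → 6 s.f.; 7.65 × 10³ K → 3 s.f.; 5.535 × 10⁻² m → 4 s.f.
The fewest is 3 significant figures, from 7.65 × 10³ K.

7.65 × 10³ K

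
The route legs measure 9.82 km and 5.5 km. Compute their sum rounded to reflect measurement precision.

15.3 km

9.82 km + 5.5 km = 15.32 km.
Addition/subtraction keeps the fewest decimal places: 9.82 → 2 decimal places, 5.5 → 1 decimal place; limit is 1.
Rounded to 1 decimal place: 15.3 km.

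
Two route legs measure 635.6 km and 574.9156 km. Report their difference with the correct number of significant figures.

635.6 km − 574.9156 km = 60.6844 km.
Addition/subtraction keeps the fewest decimal places: 635.6 → 1 decimal place, 574.9156 → 4 decimal places; limit is 1.
Rounded to 1 decimal place: 60.7 km.

60.7 km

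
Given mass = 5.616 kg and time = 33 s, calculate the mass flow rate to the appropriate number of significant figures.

mass flow rate = 5.616 kg ÷ 33 s = 0.170181818182… kg/s.
5.616 has 4 significant figures; 33 has 2.
Division/multiplication keeps the fewest: 2 significant figures.
Rounded: 0.17 kg/s.

0.17 kg/s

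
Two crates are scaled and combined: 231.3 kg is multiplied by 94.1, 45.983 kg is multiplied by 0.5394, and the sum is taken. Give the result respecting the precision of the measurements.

231.3 × 94.1 = 21765.33 → 2.18 × 10⁴ kg (3 s.f., last digit at the 10^2 place).
45.983 × 0.5394 = 24.8032302 → 24.80 kg (4 s.f., last digit at the 10^-2 place).
Sum: 21790.1332302 kg; keep the coarser place, 10^2.
Result: 2.18 × 10⁴ kg.

2.18 × 10⁴ kg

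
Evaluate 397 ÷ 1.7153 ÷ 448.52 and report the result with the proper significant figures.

0.516

397 ÷ 1.7153 ÷ 448.52 = 0.51602246102…
Multiplication/division keeps the fewest significant figures: 397 → 3 s.f., 1.7153 → 5 s.f., 448.52 → 5 s.f.; limit is 3.
Rounded to 3 significant figures: 0.516.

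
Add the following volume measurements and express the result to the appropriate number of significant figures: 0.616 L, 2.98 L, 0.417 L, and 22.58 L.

0.616 L + 2.98 L + 0.417 L + 22.58 L = 26.593 L.
Addition/subtraction keeps the fewest decimal places: 0.616 → 3 decimal places, 2.98 → 2 decimal places, 0.417 → 3 decimal places, 22.58 → 2 decimal places; limit is 2.
Rounded to 2 decimal places: 26.59 L.

26.59 L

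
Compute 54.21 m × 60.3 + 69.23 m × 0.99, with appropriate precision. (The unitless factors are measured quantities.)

3.34 × 10³ m

54.21 × 60.3 = 3268.863 → 3.27 × 10³ m (3 s.f., last digit at the 10^1 place).
69.23 × 0.99 = 68.5377 → 69 m (2 s.f., last digit at the 10^0 place).
Sum: 3337.4007 m; keep the coarser place, 10^1.
Result: 3.34 × 10³ m.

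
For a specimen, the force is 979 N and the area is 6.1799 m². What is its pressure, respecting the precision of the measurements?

pressure = 979 N ÷ 6.1799 m² = 158.416802861… Pa.
979 has 3 significant figures; 6.1799 has 5.
Division/multiplication keeps the fewest: 3 significant figures.
Rounded: 1.58 × 10^2 Pa.

1.58 × 10^2 Pa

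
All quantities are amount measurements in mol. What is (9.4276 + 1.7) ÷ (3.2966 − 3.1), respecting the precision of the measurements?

6 × 10^1

9.4276 + 1.7 = 11.1276, limited to 1 d.p. → 3 s.f.; 3.2966 − 3.1 = 0.1966, limited to 1 d.p. → 1 s.f.
Carrying full precision, 11.1276 ÷ 0.1966 = 56.6002034588…; keep min(3, 1) = 1 s.f.
Rounded to 1 significant figure: 6 × 10^1.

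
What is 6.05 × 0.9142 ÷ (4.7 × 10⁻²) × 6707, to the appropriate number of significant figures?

6.05 × 0.9142 ÷ (4.7 × 10⁻²) × 6707 = 789272.624894…
Multiplication/division keeps the fewest significant figures: 6.05 → 3 s.f., 0.9142 → 4 s.f., 4.7 × 10⁻² → 2 s.f., 6707 → 4 s.f.; limit is 2.
Rounded to 2 significant figures: 7.9 × 10⁵.

7.9 × 10⁵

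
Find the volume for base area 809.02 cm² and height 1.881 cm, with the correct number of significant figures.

volume = 809.02 cm² × 1.881 cm = 1521.76662 cm³.
809.02 has 5 significant figures; 1.881 has 4.
Division/multiplication keeps the fewest: 4 significant figures.
Rounded: 1522 cm³.

1522 cm³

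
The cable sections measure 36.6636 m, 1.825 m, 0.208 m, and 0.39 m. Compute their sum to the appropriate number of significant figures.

39.09 m

36.6636 m + 1.825 m + 0.208 m + 0.39 m = 39.0866 m.
Addition/subtraction keeps the fewest decimal places: 36.6636 → 4 decimal places, 1.825 → 3 decimal places, 0.208 → 3 decimal places, 0.39 → 2 decimal places; limit is 2.
Rounded to 2 decimal places: 39.09 m.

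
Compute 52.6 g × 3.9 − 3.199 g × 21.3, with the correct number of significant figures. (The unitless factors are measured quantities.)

1.4 × 10^2 g

52.6 × 3.9 = 205.14 → 2.1 × 10^2 g (2 s.f., last digit at the 10^1 place).
3.199 × 21.3 = 68.1387 → 68.1 g (3 s.f., last digit at the 10^-1 place).
Difference: 137.0013 g; keep the coarser place, 10^1.
Result: 1.4 × 10^2 g.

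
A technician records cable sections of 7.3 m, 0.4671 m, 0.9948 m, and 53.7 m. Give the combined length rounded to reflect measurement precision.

62.5 m

7.3 m + 0.4671 m + 0.9948 m + 53.7 m = 62.4619 m.
Addition/subtraction keeps the fewest decimal places: 7.3 → 1 decimal place, 0.4671 → 4 decimal places, 0.9948 → 4 decimal places, 53.7 → 1 decimal place; limit is 1.
Rounded to 1 decimal place: 62.5 m.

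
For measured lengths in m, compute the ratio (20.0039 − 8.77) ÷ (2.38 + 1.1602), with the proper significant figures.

20.0039 − 8.77 = 11.2339, limited to 2 d.p. → 4 s.f.; 2.38 + 1.1602 = 3.5402, limited to 2 d.p. → 3 s.f.
Carrying full precision, 11.2339 ÷ 3.5402 = 3.17323880007…; keep min(4, 3) = 3 s.f.
Rounded to 3 significant figures: 3.17.

3.17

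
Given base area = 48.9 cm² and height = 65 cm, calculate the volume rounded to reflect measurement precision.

3.2 × 10^3 cm³

volume = 48.9 cm² × 65 cm = 3178.5 cm³.
48.9 has 3 significant figures; 65 has 2.
Division/multiplication keeps the fewest: 2 significant figures.
Rounded: 3.2 × 10^3 cm³.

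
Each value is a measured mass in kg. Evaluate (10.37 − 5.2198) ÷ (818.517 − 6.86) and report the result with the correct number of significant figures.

0.00635

10.37 − 5.2198 = 5.1502, limited to 2 d.p. → 3 s.f.; 818.517 − 6.86 = 811.657, limited to 2 d.p. → 5 s.f.
Carrying full precision, 5.1502 ÷ 811.657 = 0.00634529117595…; keep min(3, 5) = 3 s.f.
Rounded to 3 significant figures: 0.00635.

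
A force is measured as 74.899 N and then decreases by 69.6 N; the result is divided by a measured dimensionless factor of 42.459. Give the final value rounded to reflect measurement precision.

74.899 N − 69.6 N = 5.299 N; the difference is limited to 1 decimal place (2 s.f.).
Carrying full precision, 5.299 ÷ 42.459 = 0.124802750889… N; 42.459 has 5 s.f., so the result keeps min(2, 5) = 2 s.f.
Rounded to 2 significant figures: 0.12 N.

0.12 N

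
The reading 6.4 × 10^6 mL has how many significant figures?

2

6.4 × 10^6: in scientific notation every digit of the coefficient is significant.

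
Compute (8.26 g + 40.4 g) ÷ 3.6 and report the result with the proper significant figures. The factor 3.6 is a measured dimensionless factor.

8.26 g + 40.4 g = 48.66 g; the sum is limited to 1 decimal place (3 s.f.).
Carrying full precision, 48.66 ÷ 3.6 = 13.5166666667… g; 3.6 has 2 s.f., so the result keeps min(3, 2) = 2 s.f.
Rounded to 2 significant figures: 14 g.

14 g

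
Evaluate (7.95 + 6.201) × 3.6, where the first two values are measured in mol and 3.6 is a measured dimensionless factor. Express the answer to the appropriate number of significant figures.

7.95 mol + 6.201 mol = 14.151 mol; the sum is limited to 2 decimal places (4 s.f.).
Carrying full precision, 14.151 × 3.6 = 50.9436 mol; 3.6 has 2 s.f., so the result keeps min(4, 2) = 2 s.f.
Rounded to 2 significant figures: 51 mol.

51 mol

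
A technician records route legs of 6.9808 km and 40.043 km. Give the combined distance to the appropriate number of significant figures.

6.9808 km + 40.043 km = 47.0238 km.
Addition/subtraction keeps the fewest decimal places: 6.9808 → 4 decimal places, 40.043 → 3 decimal places; limit is 3.
Rounded to 3 decimal places: 47.024 km.

47.024 km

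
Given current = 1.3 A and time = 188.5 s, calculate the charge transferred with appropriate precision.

charge transferred = 1.3 A × 188.5 s = 245.05 C.
1.3 has 2 significant figures; 188.5 has 4.
Division/multiplication keeps the fewest: 2 significant figures.
Rounded: 2.5 × 10^2 C.

2.5 × 10^2 C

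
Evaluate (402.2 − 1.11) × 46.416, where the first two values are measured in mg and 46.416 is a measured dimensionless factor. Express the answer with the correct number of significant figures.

402.2 mg − 1.11 mg = 401.09 mg; the difference is limited to 1 decimal place (4 s.f.).
Carrying full precision, 401.09 × 46.416 = 18616.99344 mg; 46.416 has 5 s.f., so the result keeps min(4, 5) = 4 s.f.
Rounded to 4 significant figures: 1.862 × 10⁴ mg.

1.862 × 10⁴ mg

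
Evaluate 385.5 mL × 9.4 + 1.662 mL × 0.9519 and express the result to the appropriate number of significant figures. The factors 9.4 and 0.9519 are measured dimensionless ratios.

3.6 × 10^3 mL

385.5 × 9.4 = 3623.7 → 3.6 × 10^3 mL (2 s.f., last digit at the 10^2 place).
1.662 × 0.9519 = 1.5820578 → 1.582 mL (4 s.f., last digit at the 10^-3 place).
Sum: 3625.2820578 mL; keep the coarser place, 10^2.
Result: 3.6 × 10^3 mL.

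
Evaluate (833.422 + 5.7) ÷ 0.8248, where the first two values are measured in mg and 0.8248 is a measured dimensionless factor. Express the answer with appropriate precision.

833.422 mg + 5.7 mg = 839.122 mg; the sum is limited to 1 decimal place (4 s.f.).
Carrying full precision, 839.122 ÷ 0.8248 = 1017.36420951… mg; 0.8248 has 4 s.f., so the result keeps min(4, 4) = 4 s.f.
Rounded to 4 significant figures: 1017 mg.

1017 mg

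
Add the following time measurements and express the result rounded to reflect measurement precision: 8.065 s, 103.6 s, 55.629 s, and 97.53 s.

264.8 s

8.065 s + 103.6 s + 55.629 s + 97.53 s = 264.824 s.
Addition/subtraction keeps the fewest decimal places: 8.065 → 3 decimal places, 103.6 → 1 decimal place, 55.629 → 3 decimal places, 97.53 → 2 decimal places; limit is 1.
Rounded to 1 decimal place: 264.8 s.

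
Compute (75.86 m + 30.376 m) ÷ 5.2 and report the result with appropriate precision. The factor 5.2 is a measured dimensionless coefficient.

2.0 × 10¹ m

75.86 m + 30.376 m = 106.236 m; the sum is limited to 2 decimal places (5 s.f.).
Carrying full precision, 106.236 ÷ 5.2 = 20.43 m; 5.2 has 2 s.f., so the result keeps min(5, 2) = 2 s.f.
Rounded to 2 significant figures: 2.0 × 10¹ m.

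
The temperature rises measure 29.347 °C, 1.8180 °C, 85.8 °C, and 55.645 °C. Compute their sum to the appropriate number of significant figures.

29.347 °C + 1.8180 °C + 85.8 °C + 55.645 °C = 172.6100 °C.
Addition/subtraction keeps the fewest decimal places: 29.347 → 3 decimal places, 1.8180 → 4 decimal places, 85.8 → 1 decimal place, 55.645 → 3 decimal places; limit is 1.
Rounded to 1 decimal place: 172.6 °C.

172.6 °C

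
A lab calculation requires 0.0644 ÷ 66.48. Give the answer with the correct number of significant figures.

0.0644 ÷ 66.48 = 0.000968712394705…
Multiplication/division keeps the fewest significant figures: 0.0644 → 3 s.f., 66.48 → 4 s.f.; limit is 3.
Rounded to 3 significant figures: 9.69 × 10^-4.

9.69 × 10^-4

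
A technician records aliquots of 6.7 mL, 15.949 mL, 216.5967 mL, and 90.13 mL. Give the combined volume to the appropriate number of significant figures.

329.4 mL

6.7 mL + 15.949 mL + 216.5967 mL + 90.13 mL = 329.3757 mL.
Addition/subtraction keeps the fewest decimal places: 6.7 → 1 decimal place, 15.949 → 3 decimal places, 216.5967 → 4 decimal places, 90.13 → 2 decimal places; limit is 1.
Rounded to 1 decimal place: 329.4 mL.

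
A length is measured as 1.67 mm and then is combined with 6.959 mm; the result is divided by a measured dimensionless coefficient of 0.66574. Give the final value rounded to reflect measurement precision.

13.0 mm

1.67 mm + 6.959 mm = 8.629 mm; the sum is limited to 2 decimal places (3 s.f.).
Carrying full precision, 8.629 ÷ 0.66574 = 12.9615165079… mm; 0.66574 has 5 s.f., so the result keeps min(3, 5) = 3 s.f.
Rounded to 3 significant figures: 13.0 mm.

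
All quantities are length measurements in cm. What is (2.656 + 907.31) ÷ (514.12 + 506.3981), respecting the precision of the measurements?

2.656 + 907.31 = 909.966, limited to 2 d.p. → 5 s.f.; 514.12 + 506.3981 = 1020.5181, limited to 2 d.p. → 6 s.f.
Carrying full precision, 909.966 ÷ 1020.5181 = 0.891670613191…; keep min(5, 6) = 5 s.f.
Rounded to 5 significant figures: 0.89167.

0.89167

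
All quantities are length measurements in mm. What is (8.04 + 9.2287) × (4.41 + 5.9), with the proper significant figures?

178 mm²

8.04 + 9.2287 = 17.2687, limited to 2 d.p. → 4 s.f.; 4.41 + 5.9 = 10.31, limited to 1 d.p. → 3 s.f.
Carrying full precision, 17.2687 × 10.31 = 178.040297; keep min(4, 3) = 3 s.f.
Rounded to 3 significant figures: 178 mm².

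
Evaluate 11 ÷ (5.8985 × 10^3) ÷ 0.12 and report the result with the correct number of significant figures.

0.016

11 ÷ (5.8985 × 10^3) ÷ 0.12 = 0.0155406741827…
Multiplication/division keeps the fewest significant figures: 11 → 2 s.f., 5.8985 × 10^3 → 5 s.f., 0.12 → 2 s.f.; limit is 2.
Rounded to 2 significant figures: 0.016.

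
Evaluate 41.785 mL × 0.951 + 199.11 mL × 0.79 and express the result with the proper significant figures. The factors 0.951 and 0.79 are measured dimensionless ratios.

2.0 × 10² mL

41.785 × 0.951 = 39.737535 → 39.7 mL (3 s.f., last digit at the 10^-1 place).
199.11 × 0.79 = 157.2969 → 1.6 × 10² mL (2 s.f., last digit at the 10^1 place).
Sum: 197.034435 mL; keep the coarser place, 10^1.
Result: 2.0 × 10² mL.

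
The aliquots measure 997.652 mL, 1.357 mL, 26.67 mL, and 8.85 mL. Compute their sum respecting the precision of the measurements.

1034.53 mL

997.652 mL + 1.357 mL + 26.67 mL + 8.85 mL = 1034.529 mL.
Addition/subtraction keeps the fewest decimal places: 997.652 → 3 decimal places, 1.357 → 3 decimal places, 26.67 → 2 decimal places, 8.85 → 2 decimal places; limit is 2.
Rounded to 2 decimal places: 1034.53 mL.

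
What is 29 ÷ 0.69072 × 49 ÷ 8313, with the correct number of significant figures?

0.25

29 ÷ 0.69072 × 49 ÷ 8313 = 0.247476671431…
Multiplication/division keeps the fewest significant figures: 29 → 2 s.f., 0.69072 → 5 s.f., 49 → 2 s.f., 8313 → 4 s.f.; limit is 2.
Rounded to 2 significant figures: 0.25.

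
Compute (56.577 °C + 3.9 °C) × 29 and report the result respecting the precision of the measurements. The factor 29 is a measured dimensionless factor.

1.8 × 10³ °C

56.577 °C + 3.9 °C = 60.477 °C; the sum is limited to 1 decimal place (3 s.f.).
Carrying full precision, 60.477 × 29 = 1753.833 °C; 29 has 2 s.f., so the result keeps min(3, 2) = 2 s.f.
Rounded to 2 significant figures: 1.8 × 10³ °C.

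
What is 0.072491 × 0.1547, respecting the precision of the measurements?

0.01121

0.072491 × 0.1547 = 0.0112143577
Multiplication/division keeps the fewest significant figures: 0.072491 → 5 s.f., 0.1547 → 4 s.f.; limit is 4.
Rounded to 4 significant figures: 0.01121.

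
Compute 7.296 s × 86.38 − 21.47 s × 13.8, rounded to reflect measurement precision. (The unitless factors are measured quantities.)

334 s

7.296 × 86.38 = 630.22848 → 630.2 s (4 s.f., last digit at the 10^-1 place).
21.47 × 13.8 = 296.286 → 296 s (3 s.f., last digit at the 10^0 place).
Difference: 333.94248 s; keep the coarser place, 10^0.
Result: 334 s.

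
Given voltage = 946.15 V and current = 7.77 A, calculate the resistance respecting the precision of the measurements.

122 Ω

resistance = 946.15 V ÷ 7.77 A = 121.76962677… Ω.
946.15 has 5 significant figures; 7.77 has 3.
Division/multiplication keeps the fewest: 3 significant figures.
Rounded: 122 Ω.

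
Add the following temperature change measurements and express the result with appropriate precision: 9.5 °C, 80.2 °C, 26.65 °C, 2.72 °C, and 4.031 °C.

9.5 °C + 80.2 °C + 26.65 °C + 2.72 °C + 4.031 °C = 123.101 °C.
Addition/subtraction keeps the fewest decimal places: 9.5 → 1 decimal place, 80.2 → 1 decimal place, 26.65 → 2 decimal places, 2.72 → 2 decimal places, 4.031 → 3 decimal places; limit is 1.
Rounded to 1 decimal place: 123.1 °C.

123.1 °C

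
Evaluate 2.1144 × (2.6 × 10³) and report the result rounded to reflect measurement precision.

2.1144 × (2.6 × 10³) = 5497.44
Multiplication/division keeps the fewest significant figures: 2.1144 → 5 s.f., 2.6 × 10³ → 2 s.f.; limit is 2.
Rounded to 2 significant figures: 5.5 × 10³.

5.5 × 10³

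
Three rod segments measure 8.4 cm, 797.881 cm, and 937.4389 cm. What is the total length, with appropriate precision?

8.4 cm + 797.881 cm + 937.4389 cm = 1743.7199 cm.
Addition/subtraction keeps the fewest decimal places: 8.4 → 1 decimal place, 797.881 → 3 decimal places, 937.4389 → 4 decimal places; limit is 1.
Rounded to 1 decimal place: 1743.7 cm.

1743.7 cm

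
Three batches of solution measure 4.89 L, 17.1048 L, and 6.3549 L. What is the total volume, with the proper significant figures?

28.35 L

4.89 L + 17.1048 L + 6.3549 L = 28.3497 L.
Addition/subtraction keeps the fewest decimal places: 4.89 → 2 decimal places, 17.1048 → 4 decimal places, 6.3549 → 4 decimal places; limit is 2.
Rounded to 2 decimal places: 28.35 L.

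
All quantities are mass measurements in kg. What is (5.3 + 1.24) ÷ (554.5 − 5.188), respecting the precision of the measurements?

0.012

5.3 + 1.24 = 6.54, limited to 1 d.p. → 2 s.f.; 554.5 − 5.188 = 549.312, limited to 1 d.p. → 4 s.f.
Carrying full precision, 6.54 ÷ 549.312 = 0.0119058021671…; keep min(2, 4) = 2 s.f.
Rounded to 2 significant figures: 0.012.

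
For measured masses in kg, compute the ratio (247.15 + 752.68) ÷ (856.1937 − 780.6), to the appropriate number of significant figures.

13.2

247.15 + 752.68 = 999.83, limited to 2 d.p. → 5 s.f.; 856.1937 − 780.6 = 75.5937, limited to 1 d.p. → 3 s.f.
Carrying full precision, 999.83 ÷ 75.5937 = 13.2263667475…; keep min(5, 3) = 3 s.f.
Rounded to 3 significant figures: 13.2.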